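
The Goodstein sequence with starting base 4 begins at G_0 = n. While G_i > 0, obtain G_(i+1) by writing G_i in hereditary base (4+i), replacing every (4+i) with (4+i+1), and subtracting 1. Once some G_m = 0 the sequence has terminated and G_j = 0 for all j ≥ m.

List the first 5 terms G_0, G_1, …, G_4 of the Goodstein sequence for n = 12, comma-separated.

12, 14, 15, 16, 17

step 0: 12 = 3·4; sub 5 for 4: 3·5; = 15; G_1 = 15−1 = 14
step 1: 14 = 2·5 + 4; sub 6 for 5: 2·6 + 4; = 16; G_2 = 16−1 = 15
step 2: 15 = 2·6 + 3; sub 7 for 6: 2·7 + 3; = 17; G_3 = 17−1 = 16
step 3: 16 = 2·7 + 2; sub 8 for 7: 2·8 + 2; = 18; G_4 = 18−1 = 17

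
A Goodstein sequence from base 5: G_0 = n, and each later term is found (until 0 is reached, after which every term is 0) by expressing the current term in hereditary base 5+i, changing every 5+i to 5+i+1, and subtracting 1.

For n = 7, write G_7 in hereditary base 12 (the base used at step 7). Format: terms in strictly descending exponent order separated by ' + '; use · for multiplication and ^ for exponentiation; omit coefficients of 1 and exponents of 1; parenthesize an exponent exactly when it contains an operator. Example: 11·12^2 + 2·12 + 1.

[0] 7 ≡ 5 + 2 (base 5). Lift 6: 8. −1: 7.
[1] 7 ≡ 6 + 1 (base 6). Lift 7: 8. −1: 7.
[2] 7 ≡ 7 (base 7). Lift 8: 8. −1: 7.
[3] 7 ≡ 7 (base 8). Lift 9: 7. −1: 6.
[4] 6 ≡ 6 (base 9). Lift 10: 6. −1: 5.
[5] 5 ≡ 5 (base 10). Lift 11: 5. −1: 4.
[6] 4 ≡ 4 (base 11). Lift 12: 4. −1: 3.
[7] 3 ≡ 3 (base 12). Lift 13: 3. −1: 2.

3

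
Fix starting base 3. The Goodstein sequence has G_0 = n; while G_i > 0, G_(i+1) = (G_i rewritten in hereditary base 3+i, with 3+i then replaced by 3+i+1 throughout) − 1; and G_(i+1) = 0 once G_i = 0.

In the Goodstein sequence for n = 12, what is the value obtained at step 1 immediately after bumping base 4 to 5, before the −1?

28

G_0=12  [base 3] 3^2 + 3  →[3↦4]→  4^2 + 4 = 20  −1 ⇒ G_1=19
G_1=19  [base 4] 4^2 + 3  →[4↦5]→  5^2 + 3 = 28  −1 ⇒ G_2=27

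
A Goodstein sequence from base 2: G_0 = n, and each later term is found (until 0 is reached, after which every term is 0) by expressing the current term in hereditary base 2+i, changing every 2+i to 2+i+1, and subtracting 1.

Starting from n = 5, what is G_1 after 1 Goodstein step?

27

G_0 = 5. HB_2(5) = 2^2 + 1. Bump = 28. G_1 = 27.
G_1 = 27. HB_3(27) = 3^3. Bump = 256. G_2 = 255.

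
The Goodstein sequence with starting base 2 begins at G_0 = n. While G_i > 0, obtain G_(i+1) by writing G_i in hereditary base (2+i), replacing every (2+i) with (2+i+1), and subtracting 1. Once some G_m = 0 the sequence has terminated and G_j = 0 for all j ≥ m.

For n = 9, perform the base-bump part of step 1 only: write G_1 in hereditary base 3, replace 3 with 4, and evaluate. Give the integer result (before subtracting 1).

1024

i=0: 9 = 2^(2 + 1) + 1 (b=2); 2→3: 3^(3 + 1) + 1 = 82; 82−1 = 81
i=1: 81 = 3^(3 + 1) (b=3); 3→4: 4^(4 + 1) = 1024; 1024−1 = 1023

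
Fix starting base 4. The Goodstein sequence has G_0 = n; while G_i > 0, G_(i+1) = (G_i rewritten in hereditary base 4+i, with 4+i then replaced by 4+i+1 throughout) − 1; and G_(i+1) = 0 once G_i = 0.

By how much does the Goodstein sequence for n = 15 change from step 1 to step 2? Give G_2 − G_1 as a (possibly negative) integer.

2

15 —HB4→ 3·4 + 3 —bump→ 3·5 + 3 = 18 —(−1)→ 17
17 —HB5→ 3·5 + 2 —bump→ 3·6 + 2 = 20 —(−1)→ 19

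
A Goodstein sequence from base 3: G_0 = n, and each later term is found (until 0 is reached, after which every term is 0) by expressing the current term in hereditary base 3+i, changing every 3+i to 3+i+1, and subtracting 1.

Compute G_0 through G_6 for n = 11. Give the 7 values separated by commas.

step 0: 11 = 3^2 + 2; sub 4 for 3: 4^2 + 2; = 18; G_1 = 18−1 = 17
step 1: 17 = 4^2 + 1; sub 5 for 4: 5^2 + 1; = 26; G_2 = 26−1 = 25
step 2: 25 = 5^2; sub 6 for 5: 6^2; = 36; G_3 = 36−1 = 35
step 3: 35 = 5·6 + 5; sub 7 for 6: 5·7 + 5; = 40; G_4 = 40−1 = 39
step 4: 39 = 5·7 + 4; sub 8 for 7: 5·8 + 4; = 44; G_5 = 44−1 = 43
step 5: 43 = 5·8 + 3; sub 9 for 8: 5·9 + 3; = 48; G_6 = 48−1 = 47

11, 17, 25, 35, 39, 43, 47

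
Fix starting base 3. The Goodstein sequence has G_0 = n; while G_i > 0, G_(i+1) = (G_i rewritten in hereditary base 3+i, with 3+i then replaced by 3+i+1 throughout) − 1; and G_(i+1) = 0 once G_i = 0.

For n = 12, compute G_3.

37

base 3: 12 = 3^2 + 3; at 4: 4^2 + 4 = 20; next = 19
base 4: 19 = 4^2 + 3; at 5: 5^2 + 3 = 28; next = 27
base 5: 27 = 5^2 + 2; at 6: 6^2 + 2 = 38; next = 37
base 6: 37 = 6^2 + 1; at 7: 7^2 + 1 = 50; next = 49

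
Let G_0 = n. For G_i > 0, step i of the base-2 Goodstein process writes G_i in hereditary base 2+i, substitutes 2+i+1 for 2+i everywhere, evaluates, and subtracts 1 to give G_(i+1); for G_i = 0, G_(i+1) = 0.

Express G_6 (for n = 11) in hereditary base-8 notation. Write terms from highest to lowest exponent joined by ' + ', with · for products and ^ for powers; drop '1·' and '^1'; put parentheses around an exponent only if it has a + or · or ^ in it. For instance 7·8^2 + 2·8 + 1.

7·8^8 + 7·8^7 + 7·8^6 + 7·8^5 + 7·8^4 + 7·8^3 + 7·8^2 + 7·8 + 7

step 0: 11 = 2^(2 + 1) + 2 + 1; sub 3 for 2: 3^(3 + 1) + 3 + 1; = 85; G_1 = 85−1 = 84
step 1: 84 = 3^(3 + 1) + 3; sub 4 for 3: 4^(4 + 1) + 4; = 1028; G_2 = 1028−1 = 1027
step 2: 1027 = 4^(4 + 1) + 3; sub 5 for 4: 5^(5 + 1) + 3; = 15628; G_3 = 15628−1 = 15627
step 3: 15627 = 5^(5 + 1) + 2; sub 6 for 5: 6^(6 + 1) + 2; = 279938; G_4 = 279938−1 = 279937
step 4: 279937 = 6^(6 + 1) + 1; sub 7 for 6: 7^(7 + 1) + 1; = 5764802; G_5 = 5764802−1 = 5764801
step 5: 5764801 = 7^(7 + 1); sub 8 for 7: 8^(8 + 1); = 134217728; G_6 = 134217728−1 = 134217727
step 6: 134217727 = 7·8^8 + 7·8^7 + 7·8^6 + 7·8^5 + 7·8^4 + 7·8^3 + 7·8^2 + 7·8 + 7; sub 9 for 8: 7·9^9 + 7·9^7 + 7·9^6 + 7·9^5 + 7·9^4 + 7·9^3 + 7·9^2 + 7·9 + 7; = 2749609303; G_7 = 2749609303−1 = 2749609302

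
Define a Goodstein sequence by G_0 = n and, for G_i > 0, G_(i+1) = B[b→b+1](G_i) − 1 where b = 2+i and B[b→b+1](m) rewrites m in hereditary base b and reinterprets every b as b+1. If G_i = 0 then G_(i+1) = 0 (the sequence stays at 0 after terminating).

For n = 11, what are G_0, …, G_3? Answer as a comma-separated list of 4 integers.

G_0=11  [base 2] 2^(2 + 1) + 2 + 1  →[2↦3]→  3^(3 + 1) + 3 + 1 = 85  −1 ⇒ G_1=84
G_1=84  [base 3] 3^(3 + 1) + 3  →[3↦4]→  4^(4 + 1) + 4 = 1028  −1 ⇒ G_2=1027
G_2=1027  [base 4] 4^(4 + 1) + 3  →[4↦5]→  5^(5 + 1) + 3 = 15628  −1 ⇒ G_3=15627

11, 84, 1027, 15627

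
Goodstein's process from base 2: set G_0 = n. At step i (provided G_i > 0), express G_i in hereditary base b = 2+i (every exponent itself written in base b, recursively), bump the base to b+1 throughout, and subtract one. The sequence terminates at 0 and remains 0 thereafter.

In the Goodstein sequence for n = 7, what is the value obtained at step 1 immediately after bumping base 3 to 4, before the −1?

260

i=0: 7 = 2^2 + 2 + 1 (b=2); 2→3: 3^3 + 3 + 1 = 31; 31−1 = 30
i=1: 30 = 3^3 + 3 (b=3); 3→4: 4^4 + 4 = 260; 260−1 = 259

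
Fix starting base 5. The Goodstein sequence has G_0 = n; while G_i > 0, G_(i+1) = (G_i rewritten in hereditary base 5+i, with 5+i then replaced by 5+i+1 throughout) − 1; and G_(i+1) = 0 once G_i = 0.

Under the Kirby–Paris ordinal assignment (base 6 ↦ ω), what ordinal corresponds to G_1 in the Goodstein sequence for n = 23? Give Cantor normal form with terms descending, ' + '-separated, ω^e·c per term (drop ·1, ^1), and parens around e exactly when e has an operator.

ω·4 + 2

step 0: 23 = 4·5 + 3; sub 6 for 5: 4·6 + 3; = 27; G_1 = 27−1 = 26
step 1: 26 = 4·6 + 2; sub 7 for 6: 4·7 + 2; = 30; G_2 = 30−1 = 29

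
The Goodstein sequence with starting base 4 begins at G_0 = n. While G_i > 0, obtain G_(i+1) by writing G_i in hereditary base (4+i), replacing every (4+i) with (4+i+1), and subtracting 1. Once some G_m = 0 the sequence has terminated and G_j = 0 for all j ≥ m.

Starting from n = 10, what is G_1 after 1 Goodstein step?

11

G_0=10  [base 4] 2·4 + 2  →[4↦5]→  2·5 + 2 = 12  −1 ⇒ G_1=11
G_1=11  [base 5] 2·5 + 1  →[5↦6]→  2·6 + 1 = 13  −1 ⇒ G_2=12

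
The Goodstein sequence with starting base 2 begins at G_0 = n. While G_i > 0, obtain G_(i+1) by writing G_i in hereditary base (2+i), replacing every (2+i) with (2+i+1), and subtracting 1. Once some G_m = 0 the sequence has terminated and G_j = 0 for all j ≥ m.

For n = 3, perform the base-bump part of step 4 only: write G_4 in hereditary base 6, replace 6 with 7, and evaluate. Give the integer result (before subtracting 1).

base 2: 3 = 2 + 1; at 3: 3 + 1 = 4; next = 3
base 3: 3 = 3; at 4: 4 = 4; next = 3
base 4: 3 = 3; at 5: 3 = 3; next = 2
base 5: 2 = 2; at 6: 2 = 2; next = 1
base 6: 1 = 1; at 7: 1 = 1; next = 0

1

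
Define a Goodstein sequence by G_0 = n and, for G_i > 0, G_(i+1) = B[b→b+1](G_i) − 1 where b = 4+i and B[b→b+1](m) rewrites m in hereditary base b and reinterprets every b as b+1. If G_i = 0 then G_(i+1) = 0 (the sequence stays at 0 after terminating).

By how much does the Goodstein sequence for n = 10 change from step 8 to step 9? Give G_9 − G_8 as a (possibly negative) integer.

0

G_0 = 10. HB_4(10) = 2·4 + 2. Bump = 12. G_1 = 11.
G_1 = 11. HB_5(11) = 2·5 + 1. Bump = 13. G_2 = 12.
G_2 = 12. HB_6(12) = 2·6. Bump = 14. G_3 = 13.
G_3 = 13. HB_7(13) = 7 + 6. Bump = 14. G_4 = 13.
G_4 = 13. HB_8(13) = 8 + 5. Bump = 14. G_5 = 13.
G_5 = 13. HB_9(13) = 9 + 4. Bump = 14. G_6 = 13.
G_6 = 13. HB_10(13) = 10 + 3. Bump = 14. G_7 = 13.
G_7 = 13. HB_11(13) = 11 + 2. Bump = 14. G_8 = 13.
G_8 = 13. HB_12(13) = 12 + 1. Bump = 14. G_9 = 13.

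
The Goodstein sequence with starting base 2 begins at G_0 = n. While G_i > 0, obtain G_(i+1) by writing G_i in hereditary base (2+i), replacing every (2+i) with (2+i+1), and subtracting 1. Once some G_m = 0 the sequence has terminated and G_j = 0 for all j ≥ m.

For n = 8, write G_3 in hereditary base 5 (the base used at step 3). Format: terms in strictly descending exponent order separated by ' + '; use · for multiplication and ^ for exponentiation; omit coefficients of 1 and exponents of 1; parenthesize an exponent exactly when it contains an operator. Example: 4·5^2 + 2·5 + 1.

2·5^5 + 2·5^2 + 2·5

base 2: 8 = 2^(2 + 1); at 3: 3^(3 + 1) = 81; next = 80
base 3: 80 = 2·3^3 + 2·3^2 + 2·3 + 2; at 4: 2·4^4 + 2·4^2 + 2·4 + 2 = 554; next = 553
base 4: 553 = 2·4^4 + 2·4^2 + 2·4 + 1; at 5: 2·5^5 + 2·5^2 + 2·5 + 1 = 6311; next = 6310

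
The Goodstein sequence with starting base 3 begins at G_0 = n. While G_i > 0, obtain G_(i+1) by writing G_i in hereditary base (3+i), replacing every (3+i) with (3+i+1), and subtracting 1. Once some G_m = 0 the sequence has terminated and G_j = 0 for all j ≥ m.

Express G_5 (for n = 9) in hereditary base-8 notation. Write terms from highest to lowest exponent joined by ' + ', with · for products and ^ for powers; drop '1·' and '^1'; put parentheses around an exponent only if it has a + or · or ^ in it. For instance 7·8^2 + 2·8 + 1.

base 3: 9 = 3^2; at 4: 4^2 = 16; next = 15
base 4: 15 = 3·4 + 3; at 5: 3·5 + 3 = 18; next = 17
base 5: 17 = 3·5 + 2; at 6: 3·6 + 2 = 20; next = 19
base 6: 19 = 3·6 + 1; at 7: 3·7 + 1 = 22; next = 21
base 7: 21 = 3·7; at 8: 3·8 = 24; next = 23
base 8: 23 = 2·8 + 7; at 9: 2·9 + 7 = 25; next = 24

2·8 + 7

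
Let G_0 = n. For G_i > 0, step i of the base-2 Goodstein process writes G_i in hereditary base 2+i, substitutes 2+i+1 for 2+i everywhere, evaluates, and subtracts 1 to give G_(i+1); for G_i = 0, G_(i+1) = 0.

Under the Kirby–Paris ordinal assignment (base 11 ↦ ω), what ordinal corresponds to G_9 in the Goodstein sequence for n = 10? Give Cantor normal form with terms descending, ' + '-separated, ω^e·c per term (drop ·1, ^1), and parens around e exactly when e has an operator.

(0) 10|_2 = 2^(2 + 1) + 2 ↦ 3^(3 + 1) + 3|_3 = 84 ⇒ 83
(1) 83|_3 = 3^(3 + 1) + 2 ↦ 4^(4 + 1) + 2|_4 = 1026 ⇒ 1025
(2) 1025|_4 = 4^(4 + 1) + 1 ↦ 5^(5 + 1) + 1|_5 = 15626 ⇒ 15625
(3) 15625|_5 = 5^(5 + 1) ↦ 6^(6 + 1)|_6 = 279936 ⇒ 279935
(4) 279935|_6 = 5·6^6 + 5·6^5 + 5·6^4 + 5·6^3 + 5·6^2 + 5·6 + 5 ↦ 5·7^7 + 5·7^5 + 5·7^4 + 5·7^3 + 5·7^2 + 5·7 + 5|_7 = 4215755 ⇒ 4215754
(5) 4215754|_7 = 5·7^7 + 5·7^5 + 5·7^4 + 5·7^3 + 5·7^2 + 5·7 + 4 ↦ 5·8^8 + 5·8^5 + 5·8^4 + 5·8^3 + 5·8^2 + 5·8 + 4|_8 = 84073324 ⇒ 84073323
(6) 84073323|_8 = 5·8^8 + 5·8^5 + 5·8^4 + 5·8^3 + 5·8^2 + 5·8 + 3 ↦ 5·9^9 + 5·9^5 + 5·9^4 + 5·9^3 + 5·9^2 + 5·9 + 3|_9 = 1937434593 ⇒ 1937434592
(7) 1937434592|_9 = 5·9^9 + 5·9^5 + 5·9^4 + 5·9^3 + 5·9^2 + 5·9 + 2 ↦ 5·10^10 + 5·10^5 + 5·10^4 + 5·10^3 + 5·10^2 + 5·10 + 2|_10 = 50000555552 ⇒ 50000555551
(8) 50000555551|_10 = 5·10^10 + 5·10^5 + 5·10^4 + 5·10^3 + 5·10^2 + 5·10 + 1 ↦ 5·11^11 + 5·11^5 + 5·11^4 + 5·11^3 + 5·11^2 + 5·11 + 1|_11 = 1426559238831 ⇒ 1426559238830

ω^ω·5 + ω^5·5 + ω^4·5 + ω^3·5 + ω^2·5 + ω·5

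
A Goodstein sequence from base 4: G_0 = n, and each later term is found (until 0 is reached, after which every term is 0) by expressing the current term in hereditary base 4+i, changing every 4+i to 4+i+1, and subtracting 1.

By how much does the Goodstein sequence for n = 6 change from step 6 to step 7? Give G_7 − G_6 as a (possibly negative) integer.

step 0: 6 = 4 + 2; sub 5 for 4: 5 + 2; = 7; G_1 = 7−1 = 6
step 1: 6 = 5 + 1; sub 6 for 5: 6 + 1; = 7; G_2 = 7−1 = 6
step 2: 6 = 6; sub 7 for 6: 7; = 7; G_3 = 7−1 = 6
step 3: 6 = 6; sub 8 for 7: 6; = 6; G_4 = 6−1 = 5
step 4: 5 = 5; sub 9 for 8: 5; = 5; G_5 = 5−1 = 4
step 5: 4 = 4; sub 10 for 9: 4; = 4; G_6 = 4−1 = 3
step 6: 3 = 3; sub 11 for 10: 3; = 3; G_7 = 3−1 = 2

-1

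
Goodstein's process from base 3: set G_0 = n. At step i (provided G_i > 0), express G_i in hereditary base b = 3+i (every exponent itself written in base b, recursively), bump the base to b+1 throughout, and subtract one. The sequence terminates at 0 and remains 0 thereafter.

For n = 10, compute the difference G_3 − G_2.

3

base 3: 10 = 3^2 + 1; at 4: 4^2 + 1 = 17; next = 16
base 4: 16 = 4^2; at 5: 5^2 = 25; next = 24
base 5: 24 = 4·5 + 4; at 6: 4·6 + 4 = 28; next = 27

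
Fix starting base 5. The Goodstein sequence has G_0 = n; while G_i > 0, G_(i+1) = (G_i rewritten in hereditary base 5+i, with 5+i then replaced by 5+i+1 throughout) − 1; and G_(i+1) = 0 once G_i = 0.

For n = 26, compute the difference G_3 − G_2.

G_0=26  [base 5] 5^2 + 1  →[5↦6]→  6^2 + 1 = 37  −1 ⇒ G_1=36
G_1=36  [base 6] 6^2  →[6↦7]→  7^2 = 49  −1 ⇒ G_2=48
G_2=48  [base 7] 6·7 + 6  →[7↦8]→  6·8 + 6 = 54  −1 ⇒ G_3=53

5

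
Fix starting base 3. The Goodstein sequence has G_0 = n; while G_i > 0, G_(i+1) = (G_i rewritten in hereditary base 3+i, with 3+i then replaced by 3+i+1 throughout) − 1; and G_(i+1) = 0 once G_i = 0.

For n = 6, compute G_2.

7

G_0 = 6. HB_3(6) = 2·3. Bump = 8. G_1 = 7.
G_1 = 7. HB_4(7) = 4 + 3. Bump = 8. G_2 = 7.
G_2 = 7. HB_5(7) = 5 + 2. Bump = 8. G_3 = 7.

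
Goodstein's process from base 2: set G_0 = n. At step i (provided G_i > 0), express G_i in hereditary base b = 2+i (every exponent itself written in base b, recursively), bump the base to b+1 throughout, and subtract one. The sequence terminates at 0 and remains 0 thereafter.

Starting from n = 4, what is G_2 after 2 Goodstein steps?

(0) 4|_2 = 2^2 ↦ 3^3|_3 = 27 ⇒ 26
(1) 26|_3 = 2·3^2 + 2·3 + 2 ↦ 2·4^2 + 2·4 + 2|_4 = 42 ⇒ 41
(2) 41|_4 = 2·4^2 + 2·4 + 1 ↦ 2·5^2 + 2·5 + 1|_5 = 61 ⇒ 60

41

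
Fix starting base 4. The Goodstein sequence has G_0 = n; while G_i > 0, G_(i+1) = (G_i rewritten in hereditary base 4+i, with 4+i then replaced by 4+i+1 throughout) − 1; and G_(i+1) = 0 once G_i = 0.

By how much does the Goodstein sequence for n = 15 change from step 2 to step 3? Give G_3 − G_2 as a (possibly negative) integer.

G_0 = 15. HB_4(15) = 3·4 + 3. Bump = 18. G_1 = 17.
G_1 = 17. HB_5(17) = 3·5 + 2. Bump = 20. G_2 = 19.
G_2 = 19. HB_6(19) = 3·6 + 1. Bump = 22. G_3 = 21.

2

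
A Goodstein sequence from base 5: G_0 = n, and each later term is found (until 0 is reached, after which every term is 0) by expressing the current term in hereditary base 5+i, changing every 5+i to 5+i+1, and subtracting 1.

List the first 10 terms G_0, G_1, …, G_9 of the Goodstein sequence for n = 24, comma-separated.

G_0 = 24. HB_5(24) = 4·5 + 4. Bump = 28. G_1 = 27.
G_1 = 27. HB_6(27) = 4·6 + 3. Bump = 31. G_2 = 30.
G_2 = 30. HB_7(30) = 4·7 + 2. Bump = 34. G_3 = 33.
G_3 = 33. HB_8(33) = 4·8 + 1. Bump = 37. G_4 = 36.
G_4 = 36. HB_9(36) = 4·9. Bump = 40. G_5 = 39.
G_5 = 39. HB_10(39) = 3·10 + 9. Bump = 42. G_6 = 41.
G_6 = 41. HB_11(41) = 3·11 + 8. Bump = 44. G_7 = 43.
G_7 = 43. HB_12(43) = 3·12 + 7. Bump = 46. G_8 = 45.
G_8 = 45. HB_13(45) = 3·13 + 6. Bump = 48. G_9 = 47.

24, 27, 30, 33, 36, 39, 41, 43, 45, 47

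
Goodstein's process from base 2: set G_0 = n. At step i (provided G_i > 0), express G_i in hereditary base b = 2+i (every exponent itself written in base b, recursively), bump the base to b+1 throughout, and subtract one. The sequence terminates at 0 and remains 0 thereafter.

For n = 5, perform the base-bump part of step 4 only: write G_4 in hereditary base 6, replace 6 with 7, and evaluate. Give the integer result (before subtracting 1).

G_0 = 5. HB_2(5) = 2^2 + 1. Bump = 28. G_1 = 27.
G_1 = 27. HB_3(27) = 3^3. Bump = 256. G_2 = 255.
G_2 = 255. HB_4(255) = 3·4^3 + 3·4^2 + 3·4 + 3. Bump = 468. G_3 = 467.
G_3 = 467. HB_5(467) = 3·5^3 + 3·5^2 + 3·5 + 2. Bump = 776. G_4 = 775.
G_4 = 775. HB_6(775) = 3·6^3 + 3·6^2 + 3·6 + 1. Bump = 1198. G_5 = 1197.

1198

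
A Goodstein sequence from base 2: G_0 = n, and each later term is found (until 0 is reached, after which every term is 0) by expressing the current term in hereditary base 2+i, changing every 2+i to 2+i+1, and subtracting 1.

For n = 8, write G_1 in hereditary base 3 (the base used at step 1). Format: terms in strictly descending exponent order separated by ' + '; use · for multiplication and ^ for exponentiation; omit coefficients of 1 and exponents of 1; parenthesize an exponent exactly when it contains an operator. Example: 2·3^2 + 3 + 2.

2·3^3 + 2·3^2 + 2·3 + 2

8 —HB2→ 2^(2 + 1) —bump→ 3^(3 + 1) = 81 —(−1)→ 80
80 —HB3→ 2·3^3 + 2·3^2 + 2·3 + 2 —bump→ 2·4^4 + 2·4^2 + 2·4 + 2 = 554 —(−1)→ 553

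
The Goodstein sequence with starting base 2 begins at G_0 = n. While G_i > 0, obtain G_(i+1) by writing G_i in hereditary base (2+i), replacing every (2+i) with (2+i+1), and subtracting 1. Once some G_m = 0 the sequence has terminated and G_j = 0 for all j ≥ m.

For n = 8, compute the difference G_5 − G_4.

i=0: 8 = 2^(2 + 1) (b=2); 2→3: 3^(3 + 1) = 81; 81−1 = 80
i=1: 80 = 2·3^3 + 2·3^2 + 2·3 + 2 (b=3); 3→4: 2·4^4 + 2·4^2 + 2·4 + 2 = 554; 554−1 = 553
i=2: 553 = 2·4^4 + 2·4^2 + 2·4 + 1 (b=4); 4→5: 2·5^5 + 2·5^2 + 2·5 + 1 = 6311; 6311−1 = 6310
i=3: 6310 = 2·5^5 + 2·5^2 + 2·5 (b=5); 5→6: 2·6^6 + 2·6^2 + 2·6 = 93396; 93396−1 = 93395
i=4: 93395 = 2·6^6 + 2·6^2 + 6 + 5 (b=6); 6→7: 2·7^7 + 2·7^2 + 7 + 5 = 1647196; 1647196−1 = 1647195

1553800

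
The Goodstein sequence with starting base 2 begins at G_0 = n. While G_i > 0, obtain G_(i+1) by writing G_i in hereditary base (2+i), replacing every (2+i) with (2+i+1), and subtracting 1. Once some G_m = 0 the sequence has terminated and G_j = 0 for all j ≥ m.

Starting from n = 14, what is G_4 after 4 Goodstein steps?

[0] 14 ≡ 2^(2 + 1) + 2^2 + 2 (base 2). Lift 3: 111. −1: 110.
[1] 110 ≡ 3^(3 + 1) + 3^3 + 2 (base 3). Lift 4: 1282. −1: 1281.
[2] 1281 ≡ 4^(4 + 1) + 4^4 + 1 (base 4). Lift 5: 18751. −1: 18750.
[3] 18750 ≡ 5^(5 + 1) + 5^5 (base 5). Lift 6: 326592. −1: 326591.

326591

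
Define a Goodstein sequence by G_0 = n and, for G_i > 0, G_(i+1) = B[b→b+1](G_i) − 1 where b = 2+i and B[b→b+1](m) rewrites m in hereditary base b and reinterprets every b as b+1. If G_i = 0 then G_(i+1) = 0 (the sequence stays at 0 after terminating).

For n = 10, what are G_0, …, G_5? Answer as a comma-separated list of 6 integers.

10, 83, 1025, 15625, 279935, 4215754

[0] 10 ≡ 2^(2 + 1) + 2 (base 2). Lift 3: 84. −1: 83.
[1] 83 ≡ 3^(3 + 1) + 2 (base 3). Lift 4: 1026. −1: 1025.
[2] 1025 ≡ 4^(4 + 1) + 1 (base 4). Lift 5: 15626. −1: 15625.
[3] 15625 ≡ 5^(5 + 1) (base 5). Lift 6: 279936. −1: 279935.
[4] 279935 ≡ 5·6^6 + 5·6^5 + 5·6^4 + 5·6^3 + 5·6^2 + 5·6 + 5 (base 6). Lift 7: 4215755. −1: 4215754.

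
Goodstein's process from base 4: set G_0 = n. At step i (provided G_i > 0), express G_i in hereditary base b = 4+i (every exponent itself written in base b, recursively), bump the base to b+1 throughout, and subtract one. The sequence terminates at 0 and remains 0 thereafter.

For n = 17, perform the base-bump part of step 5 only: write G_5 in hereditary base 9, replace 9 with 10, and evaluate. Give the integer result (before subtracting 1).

52

i=0: 17 = 4^2 + 1 (b=4); 4→5: 5^2 + 1 = 26; 26−1 = 25
i=1: 25 = 5^2 (b=5); 5→6: 6^2 = 36; 36−1 = 35
i=2: 35 = 5·6 + 5 (b=6); 6→7: 5·7 + 5 = 40; 40−1 = 39
i=3: 39 = 5·7 + 4 (b=7); 7→8: 5·8 + 4 = 44; 44−1 = 43
i=4: 43 = 5·8 + 3 (b=8); 8→9: 5·9 + 3 = 48; 48−1 = 47
i=5: 47 = 5·9 + 2 (b=9); 9→10: 5·10 + 2 = 52; 52−1 = 51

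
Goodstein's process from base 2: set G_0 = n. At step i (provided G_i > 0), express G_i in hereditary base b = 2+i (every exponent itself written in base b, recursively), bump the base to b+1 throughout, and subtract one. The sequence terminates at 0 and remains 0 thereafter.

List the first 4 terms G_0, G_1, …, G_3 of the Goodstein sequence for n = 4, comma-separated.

[0] 4 ≡ 2^2 (base 2). Lift 3: 27. −1: 26.
[1] 26 ≡ 2·3^2 + 2·3 + 2 (base 3). Lift 4: 42. −1: 41.
[2] 41 ≡ 2·4^2 + 2·4 + 1 (base 4). Lift 5: 61. −1: 60.

4, 26, 41, 60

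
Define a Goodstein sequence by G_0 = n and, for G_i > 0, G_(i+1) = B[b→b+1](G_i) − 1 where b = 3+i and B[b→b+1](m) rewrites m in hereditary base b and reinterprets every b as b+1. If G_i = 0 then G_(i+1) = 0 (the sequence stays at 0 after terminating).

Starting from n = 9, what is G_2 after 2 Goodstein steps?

step 0: 9 = 3^2; sub 4 for 3: 4^2; = 16; G_1 = 16−1 = 15
step 1: 15 = 3·4 + 3; sub 5 for 4: 3·5 + 3; = 18; G_2 = 18−1 = 17
step 2: 17 = 3·5 + 2; sub 6 for 5: 3·6 + 2; = 20; G_3 = 20−1 = 19

17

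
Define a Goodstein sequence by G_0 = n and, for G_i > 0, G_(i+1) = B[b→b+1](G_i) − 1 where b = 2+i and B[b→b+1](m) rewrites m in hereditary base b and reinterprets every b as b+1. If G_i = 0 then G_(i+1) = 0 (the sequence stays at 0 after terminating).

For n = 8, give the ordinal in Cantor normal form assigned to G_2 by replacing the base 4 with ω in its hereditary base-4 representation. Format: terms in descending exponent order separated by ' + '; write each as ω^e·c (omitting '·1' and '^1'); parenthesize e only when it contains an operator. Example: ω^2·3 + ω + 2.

8 —HB2→ 2^(2 + 1) —bump→ 3^(3 + 1) = 81 —(−1)→ 80
80 —HB3→ 2·3^3 + 2·3^2 + 2·3 + 2 —bump→ 2·4^4 + 2·4^2 + 2·4 + 2 = 554 —(−1)→ 553
553 —HB4→ 2·4^4 + 2·4^2 + 2·4 + 1 —bump→ 2·5^5 + 2·5^2 + 2·5 + 1 = 6311 —(−1)→ 6310

ω^ω·2 + ω^2·2 + ω·2 + 1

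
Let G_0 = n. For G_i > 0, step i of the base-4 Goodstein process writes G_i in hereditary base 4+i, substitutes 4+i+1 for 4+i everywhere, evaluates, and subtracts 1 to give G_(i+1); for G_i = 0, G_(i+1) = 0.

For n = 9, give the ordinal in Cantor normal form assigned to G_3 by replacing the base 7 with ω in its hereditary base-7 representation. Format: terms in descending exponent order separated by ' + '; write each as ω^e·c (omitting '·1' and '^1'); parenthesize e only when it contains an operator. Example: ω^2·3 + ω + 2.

i=0: 9 = 2·4 + 1 (b=4); 4→5: 2·5 + 1 = 11; 11−1 = 10
i=1: 10 = 2·5 (b=5); 5→6: 2·6 = 12; 12−1 = 11
i=2: 11 = 6 + 5 (b=6); 6→7: 7 + 5 = 12; 12−1 = 11
i=3: 11 = 7 + 4 (b=7); 7→8: 8 + 4 = 12; 12−1 = 11

ω + 4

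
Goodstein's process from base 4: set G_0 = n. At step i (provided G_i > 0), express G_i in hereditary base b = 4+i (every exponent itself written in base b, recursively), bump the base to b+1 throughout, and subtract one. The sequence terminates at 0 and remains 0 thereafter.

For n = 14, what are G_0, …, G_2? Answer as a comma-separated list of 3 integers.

i=0: 14 = 3·4 + 2 (b=4); 4→5: 3·5 + 2 = 17; 17−1 = 16
i=1: 16 = 3·5 + 1 (b=5); 5→6: 3·6 + 1 = 19; 19−1 = 18

14, 16, 18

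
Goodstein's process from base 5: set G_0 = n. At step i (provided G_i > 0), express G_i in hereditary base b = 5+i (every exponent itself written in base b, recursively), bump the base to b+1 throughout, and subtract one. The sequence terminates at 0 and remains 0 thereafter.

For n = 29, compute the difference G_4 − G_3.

16

base 5: 29 = 5^2 + 4; at 6: 6^2 + 4 = 40; next = 39
base 6: 39 = 6^2 + 3; at 7: 7^2 + 3 = 52; next = 51
base 7: 51 = 7^2 + 2; at 8: 8^2 + 2 = 66; next = 65
base 8: 65 = 8^2 + 1; at 9: 9^2 + 1 = 82; next = 81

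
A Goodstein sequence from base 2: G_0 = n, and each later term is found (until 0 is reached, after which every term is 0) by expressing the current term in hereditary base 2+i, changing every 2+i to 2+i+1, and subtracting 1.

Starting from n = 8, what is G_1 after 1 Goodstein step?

8 —HB2→ 2^(2 + 1) —bump→ 3^(3 + 1) = 81 —(−1)→ 80
80 —HB3→ 2·3^3 + 2·3^2 + 2·3 + 2 —bump→ 2·4^4 + 2·4^2 + 2·4 + 2 = 554 —(−1)→ 553

80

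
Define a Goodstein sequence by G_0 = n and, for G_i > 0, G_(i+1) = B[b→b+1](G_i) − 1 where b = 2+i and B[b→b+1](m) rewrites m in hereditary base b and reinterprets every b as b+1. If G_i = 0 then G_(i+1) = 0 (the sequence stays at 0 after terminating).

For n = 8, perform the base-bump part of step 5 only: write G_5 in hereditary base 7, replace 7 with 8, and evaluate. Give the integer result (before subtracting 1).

[0] 8 ≡ 2^(2 + 1) (base 2). Lift 3: 81. −1: 80.
[1] 80 ≡ 2·3^3 + 2·3^2 + 2·3 + 2 (base 3). Lift 4: 554. −1: 553.
[2] 553 ≡ 2·4^4 + 2·4^2 + 2·4 + 1 (base 4). Lift 5: 6311. −1: 6310.
[3] 6310 ≡ 2·5^5 + 2·5^2 + 2·5 (base 5). Lift 6: 93396. −1: 93395.
[4] 93395 ≡ 2·6^6 + 2·6^2 + 6 + 5 (base 6). Lift 7: 1647196. −1: 1647195.
[5] 1647195 ≡ 2·7^7 + 2·7^2 + 7 + 4 (base 7). Lift 8: 33554572. −1: 33554571.

33554572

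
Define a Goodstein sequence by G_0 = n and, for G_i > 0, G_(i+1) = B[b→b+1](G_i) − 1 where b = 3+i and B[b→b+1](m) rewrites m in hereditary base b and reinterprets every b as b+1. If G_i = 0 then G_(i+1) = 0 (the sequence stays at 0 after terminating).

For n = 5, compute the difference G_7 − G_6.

-1

G_0 = 5. HB_3(5) = 3 + 2. Bump = 6. G_1 = 5.
G_1 = 5. HB_4(5) = 4 + 1. Bump = 6. G_2 = 5.
G_2 = 5. HB_5(5) = 5. Bump = 6. G_3 = 5.
G_3 = 5. HB_6(5) = 5. Bump = 5. G_4 = 4.
G_4 = 4. HB_7(4) = 4. Bump = 4. G_5 = 3.
G_5 = 3. HB_8(3) = 3. Bump = 3. G_6 = 2.
G_6 = 2. HB_9(2) = 2. Bump = 2. G_7 = 1.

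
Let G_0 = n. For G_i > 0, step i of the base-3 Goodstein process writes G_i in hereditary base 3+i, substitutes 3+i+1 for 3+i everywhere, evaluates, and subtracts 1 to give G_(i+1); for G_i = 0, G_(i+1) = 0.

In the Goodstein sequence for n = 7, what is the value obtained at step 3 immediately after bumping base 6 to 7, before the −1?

10

G_0 = 7. HB_3(7) = 2·3 + 1. Bump = 9. G_1 = 8.
G_1 = 8. HB_4(8) = 2·4. Bump = 10. G_2 = 9.
G_2 = 9. HB_5(9) = 5 + 4. Bump = 10. G_3 = 9.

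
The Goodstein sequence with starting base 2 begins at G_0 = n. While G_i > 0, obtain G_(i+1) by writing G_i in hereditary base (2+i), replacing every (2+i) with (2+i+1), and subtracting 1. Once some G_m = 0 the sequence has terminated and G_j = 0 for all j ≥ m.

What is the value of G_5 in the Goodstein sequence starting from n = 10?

(0) 10|_2 = 2^(2 + 1) + 2 ↦ 3^(3 + 1) + 3|_3 = 84 ⇒ 83
(1) 83|_3 = 3^(3 + 1) + 2 ↦ 4^(4 + 1) + 2|_4 = 1026 ⇒ 1025
(2) 1025|_4 = 4^(4 + 1) + 1 ↦ 5^(5 + 1) + 1|_5 = 15626 ⇒ 15625
(3) 15625|_5 = 5^(5 + 1) ↦ 6^(6 + 1)|_6 = 279936 ⇒ 279935
(4) 279935|_6 = 5·6^6 + 5·6^5 + 5·6^4 + 5·6^3 + 5·6^2 + 5·6 + 5 ↦ 5·7^7 + 5·7^5 + 5·7^4 + 5·7^3 + 5·7^2 + 5·7 + 5|_7 = 4215755 ⇒ 4215754
(5) 4215754|_7 = 5·7^7 + 5·7^5 + 5·7^4 + 5·7^3 + 5·7^2 + 5·7 + 4 ↦ 5·8^8 + 5·8^5 + 5·8^4 + 5·8^3 + 5·8^2 + 5·8 + 4|_8 = 84073324 ⇒ 84073323

4215754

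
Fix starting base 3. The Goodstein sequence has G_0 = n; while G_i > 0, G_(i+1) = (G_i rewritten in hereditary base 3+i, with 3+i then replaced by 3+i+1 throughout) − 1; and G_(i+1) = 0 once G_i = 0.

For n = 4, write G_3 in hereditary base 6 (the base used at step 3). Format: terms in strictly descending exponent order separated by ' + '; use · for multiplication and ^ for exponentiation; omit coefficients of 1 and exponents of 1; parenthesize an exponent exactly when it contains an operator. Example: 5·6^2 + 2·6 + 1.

3

(0) 4|_3 = 3 + 1 ↦ 4 + 1|_4 = 5 ⇒ 4
(1) 4|_4 = 4 ↦ 5|_5 = 5 ⇒ 4
(2) 4|_5 = 4 ↦ 4|_6 = 4 ⇒ 3
(3) 3|_6 = 3 ↦ 3|_7 = 3 ⇒ 2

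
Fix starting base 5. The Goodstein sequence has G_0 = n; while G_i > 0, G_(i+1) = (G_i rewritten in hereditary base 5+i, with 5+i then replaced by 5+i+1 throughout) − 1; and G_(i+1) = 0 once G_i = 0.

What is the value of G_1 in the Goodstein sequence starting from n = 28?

38

base 5: 28 = 5^2 + 3; at 6: 6^2 + 3 = 39; next = 38
base 6: 38 = 6^2 + 2; at 7: 7^2 + 2 = 51; next = 50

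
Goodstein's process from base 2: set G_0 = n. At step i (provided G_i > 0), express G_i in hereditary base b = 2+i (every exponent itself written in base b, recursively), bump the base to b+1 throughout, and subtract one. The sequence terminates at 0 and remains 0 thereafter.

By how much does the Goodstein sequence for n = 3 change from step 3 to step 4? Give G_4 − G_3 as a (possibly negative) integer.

G_0 = 3. HB_2(3) = 2 + 1. Bump = 4. G_1 = 3.
G_1 = 3. HB_3(3) = 3. Bump = 4. G_2 = 3.
G_2 = 3. HB_4(3) = 3. Bump = 3. G_3 = 2.
G_3 = 2. HB_5(2) = 2. Bump = 2. G_4 = 1.

-1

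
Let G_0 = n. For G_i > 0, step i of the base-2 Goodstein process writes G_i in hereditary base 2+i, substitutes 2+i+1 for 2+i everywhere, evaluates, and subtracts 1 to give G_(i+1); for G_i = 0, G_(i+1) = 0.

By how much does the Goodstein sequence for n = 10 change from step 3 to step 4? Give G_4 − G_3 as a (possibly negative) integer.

264310

10 —HB2→ 2^(2 + 1) + 2 —bump→ 3^(3 + 1) + 3 = 84 —(−1)→ 83
83 —HB3→ 3^(3 + 1) + 2 —bump→ 4^(4 + 1) + 2 = 1026 —(−1)→ 1025
1025 —HB4→ 4^(4 + 1) + 1 —bump→ 5^(5 + 1) + 1 = 15626 —(−1)→ 15625
15625 —HB5→ 5^(5 + 1) —bump→ 6^(6 + 1) = 279936 —(−1)→ 279935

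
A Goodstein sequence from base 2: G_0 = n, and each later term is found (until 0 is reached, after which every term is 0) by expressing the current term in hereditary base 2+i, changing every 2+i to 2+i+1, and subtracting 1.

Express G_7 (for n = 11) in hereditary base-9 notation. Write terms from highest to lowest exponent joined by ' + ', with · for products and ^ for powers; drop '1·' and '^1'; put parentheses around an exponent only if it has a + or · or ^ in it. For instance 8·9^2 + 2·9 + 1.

7·9^9 + 7·9^7 + 7·9^6 + 7·9^5 + 7·9^4 + 7·9^3 + 7·9^2 + 7·9 + 6

G_0=11  [base 2] 2^(2 + 1) + 2 + 1  →[2↦3]→  3^(3 + 1) + 3 + 1 = 85  −1 ⇒ G_1=84
G_1=84  [base 3] 3^(3 + 1) + 3  →[3↦4]→  4^(4 + 1) + 4 = 1028  −1 ⇒ G_2=1027
G_2=1027  [base 4] 4^(4 + 1) + 3  →[4↦5]→  5^(5 + 1) + 3 = 15628  −1 ⇒ G_3=15627
G_3=15627  [base 5] 5^(5 + 1) + 2  →[5↦6]→  6^(6 + 1) + 2 = 279938  −1 ⇒ G_4=279937
G_4=279937  [base 6] 6^(6 + 1) + 1  →[6↦7]→  7^(7 + 1) + 1 = 5764802  −1 ⇒ G_5=5764801
G_5=5764801  [base 7] 7^(7 + 1)  →[7↦8]→  8^(8 + 1) = 134217728  −1 ⇒ G_6=134217727
G_6=134217727  [base 8] 7·8^8 + 7·8^7 + 7·8^6 + 7·8^5 + 7·8^4 + 7·8^3 + 7·8^2 + 7·8 + 7  →[8↦9]→  7·9^9 + 7·9^7 + 7·9^6 + 7·9^5 + 7·9^4 + 7·9^3 + 7·9^2 + 7·9 + 7 = 2749609303  −1 ⇒ G_7=2749609302
G_7=2749609302  [base 9] 7·9^9 + 7·9^7 + 7·9^6 + 7·9^5 + 7·9^4 + 7·9^3 + 7·9^2 + 7·9 + 6  →[9↦10]→  7·10^10 + 7·10^7 + 7·10^6 + 7·10^5 + 7·10^4 + 7·10^3 + 7·10^2 + 7·10 + 6 = 70077777776  −1 ⇒ G_8=70077777775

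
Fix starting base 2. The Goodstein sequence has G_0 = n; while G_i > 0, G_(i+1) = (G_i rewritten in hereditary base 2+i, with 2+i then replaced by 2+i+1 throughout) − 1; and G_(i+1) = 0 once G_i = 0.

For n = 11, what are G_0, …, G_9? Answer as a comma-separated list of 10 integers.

i=0: 11 = 2^(2 + 1) + 2 + 1 (b=2); 2→3: 3^(3 + 1) + 3 + 1 = 85; 85−1 = 84
i=1: 84 = 3^(3 + 1) + 3 (b=3); 3→4: 4^(4 + 1) + 4 = 1028; 1028−1 = 1027
i=2: 1027 = 4^(4 + 1) + 3 (b=4); 4→5: 5^(5 + 1) + 3 = 15628; 15628−1 = 15627
i=3: 15627 = 5^(5 + 1) + 2 (b=5); 5→6: 6^(6 + 1) + 2 = 279938; 279938−1 = 279937
i=4: 279937 = 6^(6 + 1) + 1 (b=6); 6→7: 7^(7 + 1) + 1 = 5764802; 5764802−1 = 5764801
i=5: 5764801 = 7^(7 + 1) (b=7); 7→8: 8^(8 + 1) = 134217728; 134217728−1 = 134217727
i=6: 134217727 = 7·8^8 + 7·8^7 + 7·8^6 + 7·8^5 + 7·8^4 + 7·8^3 + 7·8^2 + 7·8 + 7 (b=8); 8→9: 7·9^9 + 7·9^7 + 7·9^6 + 7·9^5 + 7·9^4 + 7·9^3 + 7·9^2 + 7·9 + 7 = 2749609303; 2749609303−1 = 2749609302
i=7: 2749609302 = 7·9^9 + 7·9^7 + 7·9^6 + 7·9^5 + 7·9^4 + 7·9^3 + 7·9^2 + 7·9 + 6 (b=9); 9→10: 7·10^10 + 7·10^7 + 7·10^6 + 7·10^5 + 7·10^4 + 7·10^3 + 7·10^2 + 7·10 + 6 = 70077777776; 70077777776−1 = 70077777775
i=8: 70077777775 = 7·10^10 + 7·10^7 + 7·10^6 + 7·10^5 + 7·10^4 + 7·10^3 + 7·10^2 + 7·10 + 5 (b=10); 10→11: 7·11^11 + 7·11^7 + 7·11^6 + 7·11^5 + 7·11^4 + 7·11^3 + 7·11^2 + 7·11 + 5 = 1997331745491; 1997331745491−1 = 1997331745490

11, 84, 1027, 15627, 279937, 5764801, 134217727, 2749609302, 70077777775, 1997331745490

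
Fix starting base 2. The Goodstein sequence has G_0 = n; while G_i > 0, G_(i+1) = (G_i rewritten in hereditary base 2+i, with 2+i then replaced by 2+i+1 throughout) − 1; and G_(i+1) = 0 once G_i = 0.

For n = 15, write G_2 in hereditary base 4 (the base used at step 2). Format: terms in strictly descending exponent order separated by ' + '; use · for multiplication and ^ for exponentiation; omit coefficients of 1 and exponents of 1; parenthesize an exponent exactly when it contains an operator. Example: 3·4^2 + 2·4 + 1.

4^(4 + 1) + 4^4 + 3

G_0 = 15. HB_2(15) = 2^(2 + 1) + 2^2 + 2 + 1. Bump = 112. G_1 = 111.
G_1 = 111. HB_3(111) = 3^(3 + 1) + 3^3 + 3. Bump = 1284. G_2 = 1283.
G_2 = 1283. HB_4(1283) = 4^(4 + 1) + 4^4 + 3. Bump = 18753. G_3 = 18752.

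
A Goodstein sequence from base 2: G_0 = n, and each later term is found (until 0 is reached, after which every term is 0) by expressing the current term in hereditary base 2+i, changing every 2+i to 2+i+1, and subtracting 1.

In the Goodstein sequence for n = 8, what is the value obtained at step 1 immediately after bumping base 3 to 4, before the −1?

8 —HB2→ 2^(2 + 1) —bump→ 3^(3 + 1) = 81 —(−1)→ 80
80 —HB3→ 2·3^3 + 2·3^2 + 2·3 + 2 —bump→ 2·4^4 + 2·4^2 + 2·4 + 2 = 554 —(−1)→ 553

554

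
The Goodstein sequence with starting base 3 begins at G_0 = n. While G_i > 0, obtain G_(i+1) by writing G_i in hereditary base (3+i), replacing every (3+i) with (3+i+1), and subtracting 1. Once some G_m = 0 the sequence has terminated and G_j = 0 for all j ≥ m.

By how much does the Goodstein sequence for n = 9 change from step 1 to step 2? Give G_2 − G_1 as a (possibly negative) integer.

9 —HB3→ 3^2 —bump→ 4^2 = 16 —(−1)→ 15
15 —HB4→ 3·4 + 3 —bump→ 3·5 + 3 = 18 —(−1)→ 17

2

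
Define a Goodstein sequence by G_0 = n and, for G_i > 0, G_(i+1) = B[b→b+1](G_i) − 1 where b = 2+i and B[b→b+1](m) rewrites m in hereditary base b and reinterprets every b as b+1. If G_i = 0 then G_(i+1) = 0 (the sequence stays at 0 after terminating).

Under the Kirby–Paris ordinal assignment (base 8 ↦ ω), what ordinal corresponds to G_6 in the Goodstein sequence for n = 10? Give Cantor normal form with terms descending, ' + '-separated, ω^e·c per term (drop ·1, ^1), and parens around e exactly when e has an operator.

ω^ω·5 + ω^5·5 + ω^4·5 + ω^3·5 + ω^2·5 + ω·5 + 3

10 —HB2→ 2^(2 + 1) + 2 —bump→ 3^(3 + 1) + 3 = 84 —(−1)→ 83
83 —HB3→ 3^(3 + 1) + 2 —bump→ 4^(4 + 1) + 2 = 1026 —(−1)→ 1025
1025 —HB4→ 4^(4 + 1) + 1 —bump→ 5^(5 + 1) + 1 = 15626 —(−1)→ 15625
15625 —HB5→ 5^(5 + 1) —bump→ 6^(6 + 1) = 279936 —(−1)→ 279935
279935 —HB6→ 5·6^6 + 5·6^5 + 5·6^4 + 5·6^3 + 5·6^2 + 5·6 + 5 —bump→ 5·7^7 + 5·7^5 + 5·7^4 + 5·7^3 + 5·7^2 + 5·7 + 5 = 4215755 —(−1)→ 4215754
4215754 —HB7→ 5·7^7 + 5·7^5 + 5·7^4 + 5·7^3 + 5·7^2 + 5·7 + 4 —bump→ 5·8^8 + 5·8^5 + 5·8^4 + 5·8^3 + 5·8^2 + 5·8 + 4 = 84073324 —(−1)→ 84073323
84073323 —HB8→ 5·8^8 + 5·8^5 + 5·8^4 + 5·8^3 + 5·8^2 + 5·8 + 3 —bump→ 5·9^9 + 5·9^5 + 5·9^4 + 5·9^3 + 5·9^2 + 5·9 + 3 = 1937434593 —(−1)→ 1937434592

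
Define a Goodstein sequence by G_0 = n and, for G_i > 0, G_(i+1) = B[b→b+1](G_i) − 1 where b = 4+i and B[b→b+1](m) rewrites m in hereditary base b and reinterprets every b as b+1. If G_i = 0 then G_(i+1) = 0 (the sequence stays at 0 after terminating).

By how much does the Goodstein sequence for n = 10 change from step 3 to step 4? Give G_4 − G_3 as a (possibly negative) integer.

G_0=10  [base 4] 2·4 + 2  →[4↦5]→  2·5 + 2 = 12  −1 ⇒ G_1=11
G_1=11  [base 5] 2·5 + 1  →[5↦6]→  2·6 + 1 = 13  −1 ⇒ G_2=12
G_2=12  [base 6] 2·6  →[6↦7]→  2·7 = 14  −1 ⇒ G_3=13
G_3=13  [base 7] 7 + 6  →[7↦8]→  8 + 6 = 14  −1 ⇒ G_4=13

0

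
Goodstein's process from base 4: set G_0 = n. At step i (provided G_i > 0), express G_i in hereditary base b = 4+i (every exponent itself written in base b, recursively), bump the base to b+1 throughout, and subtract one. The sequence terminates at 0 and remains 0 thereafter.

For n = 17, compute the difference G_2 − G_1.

G_0 = 17. HB_4(17) = 4^2 + 1. Bump = 26. G_1 = 25.
G_1 = 25. HB_5(25) = 5^2. Bump = 36. G_2 = 35.

10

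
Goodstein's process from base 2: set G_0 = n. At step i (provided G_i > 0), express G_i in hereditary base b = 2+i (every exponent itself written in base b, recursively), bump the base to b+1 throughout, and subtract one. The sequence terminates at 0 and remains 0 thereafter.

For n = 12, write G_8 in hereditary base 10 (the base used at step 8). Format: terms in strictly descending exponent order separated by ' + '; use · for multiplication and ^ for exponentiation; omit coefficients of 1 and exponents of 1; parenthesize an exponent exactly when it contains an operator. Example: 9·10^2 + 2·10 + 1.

10^(10 + 1) + 2·10^2 + 10 + 1

step 0: 12 = 2^(2 + 1) + 2^2; sub 3 for 2: 3^(3 + 1) + 3^3; = 108; G_1 = 108−1 = 107
step 1: 107 = 3^(3 + 1) + 2·3^2 + 2·3 + 2; sub 4 for 3: 4^(4 + 1) + 2·4^2 + 2·4 + 2; = 1066; G_2 = 1066−1 = 1065
step 2: 1065 = 4^(4 + 1) + 2·4^2 + 2·4 + 1; sub 5 for 4: 5^(5 + 1) + 2·5^2 + 2·5 + 1; = 15686; G_3 = 15686−1 = 15685
step 3: 15685 = 5^(5 + 1) + 2·5^2 + 2·5; sub 6 for 5: 6^(6 + 1) + 2·6^2 + 2·6; = 280020; G_4 = 280020−1 = 280019
step 4: 280019 = 6^(6 + 1) + 2·6^2 + 6 + 5; sub 7 for 6: 7^(7 + 1) + 2·7^2 + 7 + 5; = 5764911; G_5 = 5764911−1 = 5764910
step 5: 5764910 = 7^(7 + 1) + 2·7^2 + 7 + 4; sub 8 for 7: 8^(8 + 1) + 2·8^2 + 8 + 4; = 134217868; G_6 = 134217868−1 = 134217867
step 6: 134217867 = 8^(8 + 1) + 2·8^2 + 8 + 3; sub 9 for 8: 9^(9 + 1) + 2·9^2 + 9 + 3; = 3486784575; G_7 = 3486784575−1 = 3486784574
step 7: 3486784574 = 9^(9 + 1) + 2·9^2 + 9 + 2; sub 10 for 9: 10^(10 + 1) + 2·10^2 + 10 + 2; = 100000000212; G_8 = 100000000212−1 = 100000000211
step 8: 100000000211 = 10^(10 + 1) + 2·10^2 + 10 + 1; sub 11 for 10: 11^(11 + 1) + 2·11^2 + 11 + 1; = 3138428376975; G_9 = 3138428376975−1 = 3138428376974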